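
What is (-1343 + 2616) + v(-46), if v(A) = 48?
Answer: 1321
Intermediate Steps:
(-1343 + 2616) + v(-46) = (-1343 + 2616) + 48 = 1273 + 48 = 1321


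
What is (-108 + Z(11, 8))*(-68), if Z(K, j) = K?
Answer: 6596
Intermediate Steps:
(-108 + Z(11, 8))*(-68) = (-108 + 11)*(-68) = -97*(-68) = 6596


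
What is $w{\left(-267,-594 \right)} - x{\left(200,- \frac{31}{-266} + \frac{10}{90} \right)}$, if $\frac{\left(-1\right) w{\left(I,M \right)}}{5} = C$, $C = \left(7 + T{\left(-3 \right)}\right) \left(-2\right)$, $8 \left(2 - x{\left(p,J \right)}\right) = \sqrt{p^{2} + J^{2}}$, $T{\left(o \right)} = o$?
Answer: $38 + \frac{5 \sqrt{9169989481}}{19152} \approx 63.0$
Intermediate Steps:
$x{\left(p,J \right)} = 2 - \frac{\sqrt{J^{2} + p^{2}}}{8}$ ($x{\left(p,J \right)} = 2 - \frac{\sqrt{p^{2} + J^{2}}}{8} = 2 - \frac{\sqrt{J^{2} + p^{2}}}{8}$)
$C = -8$ ($C = \left(7 - 3\right) \left(-2\right) = 4 \left(-2\right) = -8$)
$w{\left(I,M \right)} = 40$ ($w{\left(I,M \right)} = \left(-5\right) \left(-8\right) = 40$)
$w{\left(-267,-594 \right)} - x{\left(200,- \frac{31}{-266} + \frac{10}{90} \right)} = 40 - \left(2 - \frac{\sqrt{\left(- \frac{31}{-266} + \frac{10}{90}\right)^{2} + 200^{2}}}{8}\right) = 40 - \left(2 - \frac{\sqrt{\left(\left(-31\right) \left(- \frac{1}{266}\right) + 10 \cdot \frac{1}{90}\right)^{2} + 40000}}{8}\right) = 40 - \left(2 - \frac{\sqrt{\left(\frac{31}{266} + \frac{1}{9}\right)^{2} + 40000}}{8}\right) = 40 - \left(2 - \frac{\sqrt{\left(\frac{545}{2394}\right)^{2} + 40000}}{8}\right) = 40 - \left(2 - \frac{\sqrt{\frac{297025}{5731236} + 40000}}{8}\right) = 40 - \left(2 - \frac{\sqrt{\frac{229249737025}{5731236}}}{8}\right) = 40 - \left(2 - \frac{\frac{5}{2394} \sqrt{9169989481}}{8}\right) = 40 - \left(2 - \frac{5 \sqrt{9169989481}}{19152}\right) = 38 + \frac{5 \sqrt{9169989481}}{19152}$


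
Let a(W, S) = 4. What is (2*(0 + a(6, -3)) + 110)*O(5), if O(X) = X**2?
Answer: 2950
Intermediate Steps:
(2*(0 + a(6, -3)) + 110)*O(5) = (2*(0 + 4) + 110)*5**2 = (2*4 + 110)*25 = (8 + 110)*25 = 118*25 = 2950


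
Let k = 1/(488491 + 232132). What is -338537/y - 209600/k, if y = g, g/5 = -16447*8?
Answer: -99367893056365463/657880 ≈ -1.5104e+11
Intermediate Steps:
g = -657880 (g = 5*(-16447*8) = 5*(-131576) = -657880)
k = 1/720623 ≈ 1.3877e-6
y = -657880
-338537/y - 209600/k = -338537/(-657880) - 209600/1/720623 = -338537*(-1/657880) - 209600*720623 = 338537/657880 - 151042580800 = -99367893056365463/657880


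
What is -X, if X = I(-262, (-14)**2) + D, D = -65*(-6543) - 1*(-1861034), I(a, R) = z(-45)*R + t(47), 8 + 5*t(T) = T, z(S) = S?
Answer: -11387584/5 ≈ -2.2775e+6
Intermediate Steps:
t(T) = -8/5 + T/5
I(a, R) = 39/5 - 45*R (I(a, R) = -45*R + (-8/5 + (1/5)*47) = -45*R + (-8/5 + 47/5) = -45*R + 39/5 = 39/5 - 45*R)
D = 2286329 (D = 425295 + 1861034 = 2286329)
X = 11387584/5 (X = (39/5 - 45*(-14)**2) + 2286329 = (39/5 - 45*196) + 2286329 = (39/5 - 8820) + 2286329 = -44061/5 + 2286329 = 11387584/5 ≈ 2.2775e+6)
-X = -1*11387584/5 = -11387584/5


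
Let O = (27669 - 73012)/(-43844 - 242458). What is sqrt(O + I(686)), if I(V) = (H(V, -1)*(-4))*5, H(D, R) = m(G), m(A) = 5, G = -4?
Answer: I*sqrt(8183901728814)/286302 ≈ 9.9921*I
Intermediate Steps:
H(D, R) = 5
I(V) = -100 (I(V) = (5*(-4))*5 = -20*5 = -100)
O = 45343/286302 (O = -45343/(-286302) = -45343*(-1/286302) = 45343/286302 ≈ 0.15837)
sqrt(O + I(686)) = sqrt(45343/286302 - 100) = sqrt(-28584857/286302) = I*sqrt(8183901728814)/286302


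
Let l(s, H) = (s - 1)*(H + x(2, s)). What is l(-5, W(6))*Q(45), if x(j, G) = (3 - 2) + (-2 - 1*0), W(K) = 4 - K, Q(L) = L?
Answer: 810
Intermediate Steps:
x(j, G) = -1 (x(j, G) = 1 + (-2 + 0) = 1 - 2 = -1)
l(s, H) = (-1 + H)*(-1 + s) (l(s, H) = (s - 1)*(H - 1) = (-1 + s)*(-1 + H) = (-1 + H)*(-1 + s))
l(-5, W(6))*Q(45) = (1 - (4 - 1*6) - 1*(-5) + (4 - 1*6)*(-5))*45 = (1 - (4 - 6) + 5 + (4 - 6)*(-5))*45 = (1 - 1*(-2) + 5 - 2*(-5))*45 = (1 + 2 + 5 + 10)*45 = 18*45 = 810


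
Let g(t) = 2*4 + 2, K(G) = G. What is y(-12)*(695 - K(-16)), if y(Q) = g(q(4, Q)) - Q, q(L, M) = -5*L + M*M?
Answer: 15642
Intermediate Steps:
q(L, M) = M² - 5*L (q(L, M) = -5*L + M² = M² - 5*L)
g(t) = 10 (g(t) = 8 + 2 = 10)
y(Q) = 10 - Q
y(-12)*(695 - K(-16)) = (10 - 1*(-12))*(695 - 1*(-16)) = (10 + 12)*(695 + 16) = 22*711 = 15642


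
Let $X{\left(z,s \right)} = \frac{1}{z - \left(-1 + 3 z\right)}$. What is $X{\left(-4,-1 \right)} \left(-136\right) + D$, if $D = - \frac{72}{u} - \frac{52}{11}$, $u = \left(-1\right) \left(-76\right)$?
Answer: $- \frac{39098}{1881} \approx -20.786$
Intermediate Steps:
$u = 76$
$D = - \frac{1186}{209}$ ($D = - \frac{72}{76} - \frac{52}{11} = \left(-72\right) \frac{1}{76} - \frac{52}{11} = - \frac{18}{19} - \frac{52}{11} = - \frac{1186}{209} \approx -5.6746$)
$X{\left(z,s \right)} = \frac{1}{1 - 2 z}$ ($X{\left(z,s \right)} = \frac{1}{z - \left(-1 + 3 z\right)} = \frac{1}{1 - 2 z}$)
$X{\left(-4,-1 \right)} \left(-136\right) + D = - \frac{1}{-1 + 2 \left(-4\right)} \left(-136\right) - \frac{1186}{209} = - \frac{1}{-1 - 8} \left(-136\right) - \frac{1186}{209} = - \frac{1}{-9} \left(-136\right) - \frac{1186}{209} = \left(-1\right) \left(- \frac{1}{9}\right) \left(-136\right) - \frac{1186}{209} = \frac{1}{9} \left(-136\right) - \frac{1186}{209} = - \frac{136}{9} - \frac{1186}{209} = - \frac{39098}{1881}$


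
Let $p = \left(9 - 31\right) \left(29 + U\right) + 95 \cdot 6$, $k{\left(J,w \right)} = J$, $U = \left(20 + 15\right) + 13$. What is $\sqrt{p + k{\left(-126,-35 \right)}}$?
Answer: $25 i \sqrt{2} \approx 35.355 i$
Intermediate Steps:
$U = 48$ ($U = 35 + 13 = 48$)
$p = -1124$ ($p = \left(9 - 31\right) \left(29 + 48\right) + 95 \cdot 6 = \left(-22\right) 77 + 570 = -1694 + 570 = -1124$)
$\sqrt{p + k{\left(-126,-35 \right)}} = \sqrt{-1124 - 126} = \sqrt{-1250} = 25 i \sqrt{2}$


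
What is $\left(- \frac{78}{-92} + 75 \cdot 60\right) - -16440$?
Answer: $\frac{963279}{46} \approx 20941.0$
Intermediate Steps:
$\left(- \frac{78}{-92} + 75 \cdot 60\right) - -16440 = \left(\left(-78\right) \left(- \frac{1}{92}\right) + 4500\right) + 16440 = \left(\frac{39}{46} + 4500\right) + 16440 = \frac{207039}{46} + 16440 = \frac{963279}{46}$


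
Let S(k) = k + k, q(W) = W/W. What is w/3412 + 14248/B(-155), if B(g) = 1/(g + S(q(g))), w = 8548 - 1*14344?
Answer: -1859493681/853 ≈ -2.1799e+6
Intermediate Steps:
q(W) = 1
S(k) = 2*k
w = -5796 (w = 8548 - 14344 = -5796)
B(g) = 1/(2 + g) (B(g) = 1/(g + 2*1) = 1/(g + 2) = 1/(2 + g))
w/3412 + 14248/B(-155) = -5796/3412 + 14248/(1/(2 - 155)) = -5796*1/3412 + 14248/(1/(-153)) = -1449/853 + 14248/(-1/153) = -1449/853 + 14248*(-153) = -1449/853 - 2179944 = -1859493681/853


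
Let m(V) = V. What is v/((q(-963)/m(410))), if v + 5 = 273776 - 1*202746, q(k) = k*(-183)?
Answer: 9706750/58743 ≈ 165.24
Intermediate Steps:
q(k) = -183*k
v = 71025 (v = -5 + (273776 - 1*202746) = -5 + (273776 - 202746) = -5 + 71030 = 71025)
v/((q(-963)/m(410))) = 71025/((-183*(-963)/410)) = 71025/((176229*(1/410))) = 71025/(176229/410) = 71025*(410/176229) = 9706750/58743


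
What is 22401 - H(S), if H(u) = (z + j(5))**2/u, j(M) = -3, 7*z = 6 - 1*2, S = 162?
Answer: 177818849/7938 ≈ 22401.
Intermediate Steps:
z = 4/7 (z = (6 - 1*2)/7 = (6 - 2)/7 = (1/7)*4 = 4/7 ≈ 0.57143)
H(u) = 289/(49*u) (H(u) = (4/7 - 3)**2/u = (-17/7)**2/u = 289/(49*u))
22401 - H(S) = 22401 - 289/(49*162) = 22401 - 1*289/7938 = 22401 - 289/7938 = 177818849/7938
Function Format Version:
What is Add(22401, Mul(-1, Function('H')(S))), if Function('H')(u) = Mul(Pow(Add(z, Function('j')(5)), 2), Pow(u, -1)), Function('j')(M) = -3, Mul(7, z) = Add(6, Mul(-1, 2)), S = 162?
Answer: Rational(177818849, 7938) ≈ 22401.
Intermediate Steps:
z = Rational(4, 7) (z = Mul(Rational(1, 7), Add(6, Mul(-1, 2))) = Mul(Rational(1, 7), Add(6, -2)) = Mul(Rational(1, 7), 4) = Rational(4, 7) ≈ 0.57143)
Function('H')(u) = Mul(Rational(289, 49), Pow(u, -1)) (Function('H')(u) = Mul(Pow(Add(Rational(4, 7), -3), 2), Pow(u, -1)) = Mul(Pow(Rational(-17, 7), 2), Pow(u, -1)) = Mul(Rational(289, 49), Pow(u, -1)))
Add(22401, Mul(-1, Function('H')(S))) = Add(22401, Mul(-1, Mul(Rational(289, 49), Pow(162, -1)))) = Add(22401, Mul(-1, Mul(Rational(289, 49), Rational(1, 162)))) = Add(22401, Mul(-1, Rational(289, 7938))) = Add(22401, Rational(-289, 7938)) = Rational(177818849, 7938)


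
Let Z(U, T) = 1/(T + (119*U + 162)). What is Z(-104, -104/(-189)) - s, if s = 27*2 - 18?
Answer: -83100501/2308342 ≈ -36.000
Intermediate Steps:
Z(U, T) = 1/(162 + T + 119*U) (Z(U, T) = 1/(T + (162 + 119*U)) = 1/(162 + T + 119*U))
s = 36 (s = 54 - 18 = 36)
Z(-104, -104/(-189)) - s = 1/(162 - 104/(-189) + 119*(-104)) - 1*36 = 1/(162 - 104*(-1/189) - 12376) - 36 = 1/(162 + 104/189 - 12376) - 36 = 1/(-2308342/189) - 36 = -189/2308342 - 36 = -83100501/2308342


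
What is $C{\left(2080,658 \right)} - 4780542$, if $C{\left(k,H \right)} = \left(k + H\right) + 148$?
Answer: $-4777656$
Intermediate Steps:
$C{\left(k,H \right)} = 148 + H + k$ ($C{\left(k,H \right)} = \left(H + k\right) + 148 = 148 + H + k$)
$C{\left(2080,658 \right)} - 4780542 = \left(148 + 658 + 2080\right) - 4780542 = 2886 - 4780542 = -4777656$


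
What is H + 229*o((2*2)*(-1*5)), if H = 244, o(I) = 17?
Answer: 4137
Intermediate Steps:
H + 229*o((2*2)*(-1*5)) = 244 + 229*17 = 244 + 3893 = 4137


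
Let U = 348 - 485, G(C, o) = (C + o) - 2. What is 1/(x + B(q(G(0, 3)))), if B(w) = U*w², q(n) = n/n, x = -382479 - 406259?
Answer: -1/788875 ≈ -1.2676e-6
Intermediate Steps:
G(C, o) = -2 + C + o
U = -137
x = -788738
q(n) = 1
B(w) = -137*w²
1/(x + B(q(G(0, 3)))) = 1/(-788738 - 137*1²) = 1/(-788738 - 137*1) = 1/(-788738 - 137) = 1/(-788875) = -1/788875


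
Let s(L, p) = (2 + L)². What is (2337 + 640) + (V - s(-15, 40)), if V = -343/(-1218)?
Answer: 488641/174 ≈ 2808.3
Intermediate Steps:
V = 49/174 (V = -343*(-1/1218) = 49/174 ≈ 0.28161)
(2337 + 640) + (V - s(-15, 40)) = (2337 + 640) + (49/174 - (2 - 15)²) = 2977 + (49/174 - 1*(-13)²) = 2977 + (49/174 - 1*169) = 2977 + (49/174 - 169) = 2977 - 29357/174 = 488641/174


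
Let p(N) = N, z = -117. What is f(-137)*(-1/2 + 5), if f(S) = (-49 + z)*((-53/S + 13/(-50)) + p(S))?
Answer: 700373007/6850 ≈ 1.0224e+5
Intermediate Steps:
f(S) = 1079/25 - 166*S + 8798/S (f(S) = (-49 - 117)*((-53/S + 13/(-50)) + S) = -166*((-53/S + 13*(-1/50)) + S) = -166*((-53/S - 13/50) + S) = -166*((-13/50 - 53/S) + S) = -166*(-13/50 + S - 53/S) = 1079/25 - 166*S + 8798/S)
f(-137)*(-1/2 + 5) = (1079/25 - 166*(-137) + 8798/(-137))*(-1/2 + 5) = (1079/25 + 22742 + 8798*(-1/137))*(-1*1/2 + 5) = (1079/25 + 22742 - 8798/137)*(-1/2 + 5) = (77819223/3425)*(9/2) = 700373007/6850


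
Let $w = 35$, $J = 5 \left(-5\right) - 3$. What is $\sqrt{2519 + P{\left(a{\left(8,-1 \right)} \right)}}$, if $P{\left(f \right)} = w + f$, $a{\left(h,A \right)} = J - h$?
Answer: $\sqrt{2518} \approx 50.18$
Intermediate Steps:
$J = -28$ ($J = -25 - 3 = -28$)
$a{\left(h,A \right)} = -28 - h$
$P{\left(f \right)} = 35 + f$
$\sqrt{2519 + P{\left(a{\left(8,-1 \right)} \right)}} = \sqrt{2519 + \left(35 - 36\right)} = \sqrt{2519 - 1} = \sqrt{2518}$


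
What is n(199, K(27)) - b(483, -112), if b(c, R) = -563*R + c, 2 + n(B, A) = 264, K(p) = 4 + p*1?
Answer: -63277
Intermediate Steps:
K(p) = 4 + p
n(B, A) = 262 (n(B, A) = -2 + 264 = 262)
b(c, R) = c - 563*R
n(199, K(27)) - b(483, -112) = 262 - (483 - 563*(-112)) = 262 - (483 + 63056) = 262 - 1*63539 = 262 - 63539 = -63277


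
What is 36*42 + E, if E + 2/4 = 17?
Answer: 3057/2 ≈ 1528.5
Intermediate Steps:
E = 33/2 (E = -½ + 17 = 33/2 ≈ 16.500)
36*42 + E = 36*42 + 33/2 = 1512 + 33/2 = 3057/2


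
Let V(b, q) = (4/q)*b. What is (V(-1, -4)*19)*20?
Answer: 380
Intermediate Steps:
V(b, q) = 4*b/q
(V(-1, -4)*19)*20 = ((4*(-1)/(-4))*19)*20 = ((4*(-1)*(-¼))*19)*20 = (1*19)*20 = 19*20 = 380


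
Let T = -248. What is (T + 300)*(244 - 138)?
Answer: 5512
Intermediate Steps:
(T + 300)*(244 - 138) = (-248 + 300)*(244 - 138) = 52*106 = 5512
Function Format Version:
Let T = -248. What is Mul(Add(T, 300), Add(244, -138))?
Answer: 5512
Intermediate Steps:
Mul(Add(T, 300), Add(244, -138)) = Mul(Add(-248, 300), Add(244, -138)) = Mul(52, 106) = 5512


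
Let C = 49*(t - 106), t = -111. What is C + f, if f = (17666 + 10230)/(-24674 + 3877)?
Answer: -221162397/20797 ≈ -10634.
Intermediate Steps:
C = -10633 (C = 49*(-111 - 106) = 49*(-217) = -10633)
f = -27896/20797 (f = 27896/(-20797) = 27896*(-1/20797) = -27896/20797 ≈ -1.3413)
C + f = -10633 - 27896/20797 = -221162397/20797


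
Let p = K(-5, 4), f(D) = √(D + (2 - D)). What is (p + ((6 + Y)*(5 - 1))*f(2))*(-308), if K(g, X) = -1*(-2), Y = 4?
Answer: -616 - 12320*√2 ≈ -18039.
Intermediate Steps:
f(D) = √2
K(g, X) = 2
p = 2
(p + ((6 + Y)*(5 - 1))*f(2))*(-308) = (2 + ((6 + 4)*(5 - 1))*√2)*(-308) = (2 + (10*4)*√2)*(-308) = (2 + 40*√2)*(-308) = -616 - 12320*√2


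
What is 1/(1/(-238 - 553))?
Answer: -791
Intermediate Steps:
1/(1/(-238 - 553)) = 1/(1/(-791)) = 1/(-1/791) = -791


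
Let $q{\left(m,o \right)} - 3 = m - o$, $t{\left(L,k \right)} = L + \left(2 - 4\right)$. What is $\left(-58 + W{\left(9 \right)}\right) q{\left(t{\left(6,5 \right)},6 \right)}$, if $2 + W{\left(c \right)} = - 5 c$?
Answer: $-105$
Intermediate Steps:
$t{\left(L,k \right)} = -2 + L$ ($t{\left(L,k \right)} = L + \left(2 - 4\right) = L - 2 = -2 + L$)
$q{\left(m,o \right)} = 3 + m - o$ ($q{\left(m,o \right)} = 3 + \left(m - o\right) = 3 + m - o$)
$W{\left(c \right)} = -2 - 5 c$
$\left(-58 + W{\left(9 \right)}\right) q{\left(t{\left(6,5 \right)},6 \right)} = \left(-58 - 47\right) \left(3 + \left(-2 + 6\right) - 6\right) = \left(-58 - 47\right) \left(3 + 4 - 6\right) = \left(-58 - 47\right) 1 = \left(-105\right) 1 = -105$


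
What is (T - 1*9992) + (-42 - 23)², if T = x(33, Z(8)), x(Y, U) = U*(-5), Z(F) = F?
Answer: -5807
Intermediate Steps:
x(Y, U) = -5*U
T = -40 (T = -5*8 = -40)
(T - 1*9992) + (-42 - 23)² = (-40 - 1*9992) + (-42 - 23)² = (-40 - 9992) + (-65)² = -10032 + 4225 = -5807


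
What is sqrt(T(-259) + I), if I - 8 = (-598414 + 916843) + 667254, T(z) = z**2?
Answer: 2*sqrt(263193) ≈ 1026.0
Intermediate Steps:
I = 985691 (I = 8 + ((-598414 + 916843) + 667254) = 8 + (318429 + 667254) = 8 + 985683 = 985691)
sqrt(T(-259) + I) = sqrt((-259)**2 + 985691) = sqrt(67081 + 985691) = sqrt(1052772) = 2*sqrt(263193)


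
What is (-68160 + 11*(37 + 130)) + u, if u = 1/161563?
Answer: -10715342848/161563 ≈ -66323.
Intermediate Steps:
u = 1/161563 ≈ 6.1895e-6
(-68160 + 11*(37 + 130)) + u = (-68160 + 11*(37 + 130)) + 1/161563 = (-68160 + 11*167) + 1/161563 = (-68160 + 1837) + 1/161563 = -66323 + 1/161563 = -10715342848/161563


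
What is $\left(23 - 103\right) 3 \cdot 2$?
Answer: $-480$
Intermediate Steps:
$\left(23 - 103\right) 3 \cdot 2 = \left(-80\right) 3 \cdot 2 = \left(-240\right) 2 = -480$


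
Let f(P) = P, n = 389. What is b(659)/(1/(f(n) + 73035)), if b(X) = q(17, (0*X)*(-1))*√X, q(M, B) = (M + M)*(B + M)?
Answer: 42439072*√659 ≈ 1.0895e+9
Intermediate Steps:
q(M, B) = 2*M*(B + M) (q(M, B) = (2*M)*(B + M) = 2*M*(B + M))
b(X) = 578*√X (b(X) = (2*17*((0*X)*(-1) + 17))*√X = (2*17*(0*(-1) + 17))*√X = (2*17*(0 + 17))*√X = (2*17*17)*√X = 578*√X)
b(659)/(1/(f(n) + 73035)) = (578*√659)/(1/(389 + 73035)) = (578*√659)/(1/73424) = (578*√659)*73424 = 42439072*√659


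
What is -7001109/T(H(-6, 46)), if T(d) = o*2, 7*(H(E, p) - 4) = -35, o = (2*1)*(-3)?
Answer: 2333703/4 ≈ 5.8343e+5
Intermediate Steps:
o = -6 (o = 2*(-3) = -6)
H(E, p) = -1 (H(E, p) = 4 + (⅐)*(-35) = 4 - 5 = -1)
T(d) = -12 (T(d) = -6*2 = -12)
-7001109/T(H(-6, 46)) = -7001109/(-12) = -7001109*(-1/12) = 2333703/4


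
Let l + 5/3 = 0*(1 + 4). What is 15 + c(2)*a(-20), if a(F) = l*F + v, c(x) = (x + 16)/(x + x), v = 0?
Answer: 165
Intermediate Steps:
l = -5/3 (l = -5/3 + 0*(1 + 4) = -5/3 + 0*5 = -5/3 + 0 = -5/3 ≈ -1.6667)
c(x) = (16 + x)/(2*x) (c(x) = (16 + x)/((2*x)) = (16 + x)*(1/(2*x)) = (16 + x)/(2*x))
a(F) = -5*F/3 (a(F) = -5*F/3 + 0 = -5*F/3)
15 + c(2)*a(-20) = 15 + ((½)*(16 + 2)/2)*(-5/3*(-20)) = 15 + ((½)*(½)*18)*(100/3) = 15 + (9/2)*(100/3) = 15 + 150 = 165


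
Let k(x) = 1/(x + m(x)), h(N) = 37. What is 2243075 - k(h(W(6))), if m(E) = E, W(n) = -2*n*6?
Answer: 165987549/74 ≈ 2.2431e+6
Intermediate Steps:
W(n) = -12*n
k(x) = 1/(2*x) (k(x) = 1/(x + x) = 1/(2*x))
2243075 - k(h(W(6))) = 2243075 - 1/(2*37) = 2243075 - 1*1/74 = 2243075 - 1/74 = 165987549/74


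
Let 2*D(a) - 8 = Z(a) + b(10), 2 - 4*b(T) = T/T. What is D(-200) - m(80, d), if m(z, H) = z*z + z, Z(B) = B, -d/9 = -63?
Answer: -52607/8 ≈ -6575.9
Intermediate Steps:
d = 567 (d = -9*(-63) = 567)
b(T) = ¼ (b(T) = ½ - T/(4*T) = ½ - ¼*1 = ½ - ¼ = ¼)
m(z, H) = z + z² (m(z, H) = z² + z = z + z²)
D(a) = 33/8 + a/2 (D(a) = 4 + (a + ¼)/2 = 4 + (¼ + a)/2 = 4 + (⅛ + a/2) = 33/8 + a/2)
D(-200) - m(80, d) = (33/8 + (½)*(-200)) - 80*(1 + 80) = (33/8 - 100) - 80*81 = -767/8 - 1*6480 = -767/8 - 6480 = -52607/8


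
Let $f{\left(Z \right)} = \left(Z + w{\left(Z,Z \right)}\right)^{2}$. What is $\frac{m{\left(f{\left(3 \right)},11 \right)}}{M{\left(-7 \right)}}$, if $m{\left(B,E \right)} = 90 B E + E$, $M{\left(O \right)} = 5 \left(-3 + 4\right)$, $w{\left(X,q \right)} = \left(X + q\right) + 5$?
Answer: $\frac{194051}{5} \approx 38810.0$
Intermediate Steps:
$w{\left(X,q \right)} = 5 + X + q$
$M{\left(O \right)} = 5$ ($M{\left(O \right)} = 5 \cdot 1 = 5$)
$f{\left(Z \right)} = \left(5 + 3 Z\right)^{2}$ ($f{\left(Z \right)} = \left(Z + \left(5 + Z + Z\right)\right)^{2} = \left(Z + \left(5 + 2 Z\right)\right)^{2} = \left(5 + 3 Z\right)^{2}$)
$m{\left(B,E \right)} = E + 90 B E$ ($m{\left(B,E \right)} = 90 B E + E = E + 90 B E$)
$\frac{m{\left(f{\left(3 \right)},11 \right)}}{M{\left(-7 \right)}} = \frac{11 \left(1 + 90 \left(5 + 3 \cdot 3\right)^{2}\right)}{5} = 11 \left(1 + 90 \left(5 + 9\right)^{2}\right) \frac{1}{5} = 11 \left(1 + 90 \cdot 14^{2}\right) \frac{1}{5} = 11 \left(1 + 90 \cdot 196\right) \frac{1}{5} = 11 \left(1 + 17640\right) \frac{1}{5} = 11 \cdot 17641 \cdot \frac{1}{5} = 194051 \cdot \frac{1}{5} = \frac{194051}{5}$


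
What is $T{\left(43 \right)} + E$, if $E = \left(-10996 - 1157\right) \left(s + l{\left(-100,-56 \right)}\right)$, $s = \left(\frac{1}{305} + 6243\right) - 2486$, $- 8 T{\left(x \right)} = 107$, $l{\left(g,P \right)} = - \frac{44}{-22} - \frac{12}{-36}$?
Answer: $- \frac{111476844179}{2440} \approx -4.5687 \cdot 10^{7}$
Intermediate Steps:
$l{\left(g,P \right)} = \frac{7}{3}$ ($l{\left(g,P \right)} = \left(-44\right) \left(- \frac{1}{22}\right) - - \frac{1}{3} = 2 + \frac{1}{3} = \frac{7}{3}$)
$T{\left(x \right)} = - \frac{107}{8}$ ($T{\left(x \right)} = \left(- \frac{1}{8}\right) 107 = - \frac{107}{8}$)
$s = \frac{1145886}{305}$ ($s = \left(\frac{1}{305} + 6243\right) - 2486 = \frac{1904116}{305} - 2486 = \frac{1145886}{305} \approx 3757.0$)
$E = - \frac{13934601443}{305}$ ($E = \left(-10996 - 1157\right) \left(\frac{1145886}{305} + \frac{7}{3}\right) = \left(-12153\right) \frac{3439793}{915} = - \frac{13934601443}{305} \approx -4.5687 \cdot 10^{7}$)
$T{\left(43 \right)} + E = - \frac{107}{8} - \frac{13934601443}{305} = - \frac{111476844179}{2440}$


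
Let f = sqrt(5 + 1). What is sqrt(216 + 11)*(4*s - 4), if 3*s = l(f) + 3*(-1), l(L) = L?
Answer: 4*sqrt(227)*(-6 + sqrt(6))/3 ≈ -71.325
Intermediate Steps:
f = sqrt(6) ≈ 2.4495
s = -1 + sqrt(6)/3 (s = (sqrt(6) + 3*(-1))/3 = (sqrt(6) - 3)/3 = (-3 + sqrt(6))/3 = -1 + sqrt(6)/3 ≈ -0.18350)
sqrt(216 + 11)*(4*s - 4) = sqrt(216 + 11)*(4*(-1 + sqrt(6)/3) - 4) = sqrt(227)*((-4 + 4*sqrt(6)/3) - 4) = sqrt(227)*(-8 + 4*sqrt(6)/3)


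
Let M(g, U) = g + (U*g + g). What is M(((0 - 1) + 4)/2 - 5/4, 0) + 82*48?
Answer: 7873/2 ≈ 3936.5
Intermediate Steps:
M(g, U) = 2*g + U*g (M(g, U) = g + (g + U*g) = 2*g + U*g)
M(((0 - 1) + 4)/2 - 5/4, 0) + 82*48 = (((0 - 1) + 4)/2 - 5/4)*(2 + 0) + 82*48 = ((-1 + 4)*(1/2) - 5*1/4)*2 + 3936 = (3*(1/2) - 5/4)*2 + 3936 = (3/2 - 5/4)*2 + 3936 = (1/4)*2 + 3936 = 1/2 + 3936 = 7873/2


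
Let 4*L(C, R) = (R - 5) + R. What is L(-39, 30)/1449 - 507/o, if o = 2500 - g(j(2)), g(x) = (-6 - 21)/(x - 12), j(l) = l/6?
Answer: -98041975/506680524 ≈ -0.19350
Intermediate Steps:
j(l) = l/6 (j(l) = l*(⅙) = l/6)
g(x) = -27/(-12 + x)
L(C, R) = -5/4 + R/2 (L(C, R) = ((R - 5) + R)/4 = ((-5 + R) + R)/4 = (-5 + 2*R)/4 = -5/4 + R/2)
o = 87419/35 (o = 2500 - (-27)/(-12 + (⅙)*2) = 2500 - (-27)/(-12 + ⅓) = 2500 - (-27)/(-35/3) = 2500 - (-27)*(-3)/35 = 2500 - 1*81/35 = 2500 - 81/35 = 87419/35 ≈ 2497.7)
L(-39, 30)/1449 - 507/o = (-5/4 + (½)*30)/1449 - 507/87419/35 = (-5/4 + 15)*(1/1449) - 507*35/87419 = (55/4)*(1/1449) - 17745/87419 = 55/5796 - 17745/87419 = -98041975/506680524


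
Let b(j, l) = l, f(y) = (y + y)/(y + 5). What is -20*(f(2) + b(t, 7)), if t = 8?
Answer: -1060/7 ≈ -151.43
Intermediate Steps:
f(y) = 2*y/(5 + y) (f(y) = (2*y)/(5 + y) = 2*y/(5 + y))
-20*(f(2) + b(t, 7)) = -20*(2*2/(5 + 2) + 7) = -20*(2*2/7 + 7) = -20*(2*2*(⅐) + 7) = -20*(4/7 + 7) = -20*53/7 = -1060/7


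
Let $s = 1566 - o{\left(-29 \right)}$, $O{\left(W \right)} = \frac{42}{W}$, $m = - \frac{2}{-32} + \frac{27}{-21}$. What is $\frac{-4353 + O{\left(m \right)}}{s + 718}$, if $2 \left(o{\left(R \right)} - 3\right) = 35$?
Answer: $- \frac{133570}{68911} \approx -1.9383$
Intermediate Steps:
$m = - \frac{137}{112}$ ($m = \left(-2\right) \left(- \frac{1}{32}\right) + 27 \left(- \frac{1}{21}\right) = \frac{1}{16} - \frac{9}{7} = - \frac{137}{112} \approx -1.2232$)
$o{\left(R \right)} = \frac{41}{2}$ ($o{\left(R \right)} = 3 + \frac{1}{2} \cdot 35 = 3 + \frac{35}{2} = \frac{41}{2}$)
$s = \frac{3091}{2}$ ($s = 1566 - \frac{41}{2} = \frac{3091}{2} \approx 1545.5$)
$\frac{-4353 + O{\left(m \right)}}{s + 718} = \frac{-4353 + \frac{42}{- \frac{137}{112}}}{\frac{3091}{2} + 718} = \frac{-4353 + 42 \left(- \frac{112}{137}\right)}{\frac{4527}{2}} = \left(-4353 - \frac{4704}{137}\right) \frac{2}{4527} = \left(- \frac{601065}{137}\right) \frac{2}{4527} = - \frac{133570}{68911}$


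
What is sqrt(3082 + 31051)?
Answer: sqrt(34133) ≈ 184.75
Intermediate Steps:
sqrt(3082 + 31051) = sqrt(34133)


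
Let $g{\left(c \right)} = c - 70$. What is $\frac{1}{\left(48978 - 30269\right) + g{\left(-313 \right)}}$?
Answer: $\frac{1}{18326} \approx 5.4567 \cdot 10^{-5}$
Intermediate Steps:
$g{\left(c \right)} = -70 + c$ ($g{\left(c \right)} = c - 70 = -70 + c$)
$\frac{1}{\left(48978 - 30269\right) + g{\left(-313 \right)}} = \frac{1}{\left(48978 - 30269\right) - 383} = \frac{1}{18709 - 383} = \frac{1}{18326}$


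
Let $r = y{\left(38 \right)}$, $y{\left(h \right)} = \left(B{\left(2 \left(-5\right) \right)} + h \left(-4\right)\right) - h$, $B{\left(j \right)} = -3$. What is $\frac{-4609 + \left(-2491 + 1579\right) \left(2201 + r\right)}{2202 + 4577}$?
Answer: $- \frac{1835905}{6779} \approx -270.82$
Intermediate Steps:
$y{\left(h \right)} = -3 - 5 h$ ($y{\left(h \right)} = \left(-3 + h \left(-4\right)\right) - h = \left(-3 - 4 h\right) - h = -3 - 5 h$)
$r = -193$ ($r = -3 - 190 = -193$)
$\frac{-4609 + \left(-2491 + 1579\right) \left(2201 + r\right)}{2202 + 4577} = \frac{-4609 + \left(-2491 + 1579\right) \left(2201 - 193\right)}{2202 + 4577} = \frac{-4609 - 1831296}{6779} = \left(-4609 - 1831296\right) \frac{1}{6779} = \left(-1835905\right) \frac{1}{6779} = - \frac{1835905}{6779}$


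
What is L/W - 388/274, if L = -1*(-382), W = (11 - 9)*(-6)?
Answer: -27331/822 ≈ -33.249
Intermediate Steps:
W = -12 (W = 2*(-6) = -12)
L = 382
L/W - 388/274 = 382/(-12) - 388/274 = 382*(-1/12) - 388*1/274 = -191/6 - 194/137 = -27331/822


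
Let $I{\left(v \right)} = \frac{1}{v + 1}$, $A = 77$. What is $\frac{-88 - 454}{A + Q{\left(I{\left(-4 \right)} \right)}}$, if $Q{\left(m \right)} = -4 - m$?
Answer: $- \frac{813}{110} \approx -7.3909$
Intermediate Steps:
$I{\left(v \right)} = \frac{1}{1 + v}$
$\frac{-88 - 454}{A + Q{\left(I{\left(-4 \right)} \right)}} = \frac{-88 - 454}{77 - \left(4 + \frac{1}{1 - 4}\right)} = - \frac{542}{77 - \frac{11}{3}} = - \frac{542}{\frac{220}{3}} = \left(-542\right) \frac{3}{220} = - \frac{813}{110}$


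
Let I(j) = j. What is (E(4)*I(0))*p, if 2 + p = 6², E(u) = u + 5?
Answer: 0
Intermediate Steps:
E(u) = 5 + u
p = 34 (p = -2 + 6² = -2 + 36 = 34)
(E(4)*I(0))*p = ((5 + 4)*0)*34 = (9*0)*34 = 0*34 = 0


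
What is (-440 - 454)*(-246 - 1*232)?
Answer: 427332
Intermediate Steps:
(-440 - 454)*(-246 - 1*232) = -894*(-246 - 232) = -894*(-478) = 427332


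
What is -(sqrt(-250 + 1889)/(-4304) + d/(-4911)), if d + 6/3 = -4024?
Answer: -1342/1637 + sqrt(1639)/4304 ≈ -0.81039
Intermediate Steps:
d = -4026 (d = -2 - 4024 = -4026)
-(sqrt(-250 + 1889)/(-4304) + d/(-4911)) = -(sqrt(-250 + 1889)/(-4304) - 4026/(-4911)) = -(sqrt(1639)*(-1/4304) - 4026*(-1/4911)) = -(-sqrt(1639)/4304 + 1342/1637) = -(1342/1637 - sqrt(1639)/4304) = -1342/1637 + sqrt(1639)/4304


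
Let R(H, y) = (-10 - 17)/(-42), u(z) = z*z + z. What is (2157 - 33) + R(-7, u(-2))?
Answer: 29745/14 ≈ 2124.6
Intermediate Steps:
u(z) = z + z² (u(z) = z² + z = z + z²)
R(H, y) = 9/14 (R(H, y) = -27*(-1/42) = 9/14)
(2157 - 33) + R(-7, u(-2)) = (2157 - 33) + 9/14 = 2124 + 9/14 = 29745/14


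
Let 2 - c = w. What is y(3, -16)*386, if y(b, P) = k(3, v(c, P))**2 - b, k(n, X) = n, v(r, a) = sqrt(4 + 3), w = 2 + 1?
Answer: 2316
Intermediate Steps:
w = 3
c = -1 (c = 2 - 1*3 = 2 - 3 = -1)
v(r, a) = sqrt(7)
y(b, P) = 9 - b (y(b, P) = 3**2 - b = 9 - b)
y(3, -16)*386 = (9 - 1*3)*386 = (9 - 3)*386 = 6*386 = 2316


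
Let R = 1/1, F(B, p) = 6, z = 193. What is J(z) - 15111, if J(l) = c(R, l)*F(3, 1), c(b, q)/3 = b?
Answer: -15093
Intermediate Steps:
R = 1
c(b, q) = 3*b
J(l) = 18 (J(l) = (3*1)*6 = 3*6 = 18)
J(z) - 15111 = 18 - 15111 = -15093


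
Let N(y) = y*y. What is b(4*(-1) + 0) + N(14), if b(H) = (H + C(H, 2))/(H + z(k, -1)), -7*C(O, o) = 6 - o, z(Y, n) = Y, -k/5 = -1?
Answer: 1340/7 ≈ 191.43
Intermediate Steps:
N(y) = y²
k = 5 (k = -5*(-1) = 5)
C(O, o) = -6/7 + o/7 (C(O, o) = -(6 - o)/7 = -6/7 + o/7)
b(H) = (-4/7 + H)/(5 + H) (b(H) = (H + (-6/7 + (⅐)*2))/(H + 5) = (H + (-6/7 + 2/7))/(5 + H) = (H - 4/7)/(5 + H) = (-4/7 + H)/(5 + H))
b(4*(-1) + 0) + N(14) = (-4/7 + (4*(-1) + 0))/(5 + (4*(-1) + 0)) + 14² = (-4/7 + (-4 + 0))/(5 + (-4 + 0)) + 196 = (-4/7 - 4)/(5 - 4) + 196 = -32/7/1 + 196 = 1*(-32/7) + 196 = -32/7 + 196 = 1340/7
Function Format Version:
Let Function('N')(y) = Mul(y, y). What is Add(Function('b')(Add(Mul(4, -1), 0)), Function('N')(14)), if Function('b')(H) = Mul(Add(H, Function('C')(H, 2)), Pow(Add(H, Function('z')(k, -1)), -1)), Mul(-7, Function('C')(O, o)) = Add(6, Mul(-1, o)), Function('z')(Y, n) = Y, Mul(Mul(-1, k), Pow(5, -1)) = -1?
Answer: Rational(1340, 7) ≈ 191.43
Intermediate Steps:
Function('N')(y) = Pow(y, 2)
k = 5 (k = Mul(-5, -1) = 5)
Function('C')(O, o) = Add(Rational(-6, 7), Mul(Rational(1, 7), o)) (Function('C')(O, o) = Mul(Rational(-1, 7), Add(6, Mul(-1, o))) = Add(Rational(-6, 7), Mul(Rational(1, 7), o)))
Function('b')(H) = Mul(Pow(Add(5, H), -1), Add(Rational(-4, 7), H)) (Function('b')(H) = Mul(Add(H, Add(Rational(-6, 7), Mul(Rational(1, 7), 2))), Pow(Add(H, 5), -1)) = Mul(Add(H, Add(Rational(-6, 7), Rational(2, 7))), Pow(Add(5, H), -1)) = Mul(Add(H, Rational(-4, 7)), Pow(Add(5, H), -1)) = Mul(Add(Rational(-4, 7), H), Pow(Add(5, H), -1)) = Mul(Pow(Add(5, H), -1), Add(Rational(-4, 7), H)))
Add(Function('b')(Add(Mul(4, -1), 0)), Function('N')(14)) = Add(Mul(Pow(Add(5, Add(Mul(4, -1), 0)), -1), Add(Rational(-4, 7), Add(Mul(4, -1), 0))), Pow(14, 2)) = Add(Mul(Pow(Add(5, Add(-4, 0)), -1), Add(Rational(-4, 7), Add(-4, 0))), 196) = Add(Mul(Pow(Add(5, -4), -1), Add(Rational(-4, 7), -4)), 196) = Add(Mul(Pow(1, -1), Rational(-32, 7)), 196) = Add(Mul(1, Rational(-32, 7)), 196) = Add(Rational(-32, 7), 196) = Rational(1340, 7)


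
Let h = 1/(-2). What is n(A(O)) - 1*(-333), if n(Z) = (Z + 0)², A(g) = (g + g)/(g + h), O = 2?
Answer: 3061/9 ≈ 340.11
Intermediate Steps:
h = -½ ≈ -0.50000
A(g) = 2*g/(-½ + g) (A(g) = (g + g)/(g - ½) = (2*g)/(-½ + g) = 2*g/(-½ + g))
n(Z) = Z²
n(A(O)) - 1*(-333) = (4*2/(-1 + 2*2))² - 1*(-333) = (4*2/(-1 + 4))² + 333 = (4*2/3)² + 333 = (4*2*(⅓))² + 333 = (8/3)² + 333 = 64/9 + 333 = 3061/9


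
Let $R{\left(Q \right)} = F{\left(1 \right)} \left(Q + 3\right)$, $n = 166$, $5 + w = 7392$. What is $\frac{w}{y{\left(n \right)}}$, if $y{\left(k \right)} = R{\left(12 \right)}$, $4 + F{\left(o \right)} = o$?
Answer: $- \frac{7387}{45} \approx -164.16$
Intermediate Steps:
$w = 7387$ ($w = -5 + 7392 = 7387$)
$F{\left(o \right)} = -4 + o$
$R{\left(Q \right)} = -9 - 3 Q$ ($R{\left(Q \right)} = \left(-4 + 1\right) \left(Q + 3\right) = - 3 \left(3 + Q\right) = -9 - 3 Q$)
$y{\left(k \right)} = -45$ ($y{\left(k \right)} = -9 - 36 = -45$)
$\frac{w}{y{\left(n \right)}} = \frac{7387}{-45} = 7387 \left(- \frac{1}{45}\right) = - \frac{7387}{45}$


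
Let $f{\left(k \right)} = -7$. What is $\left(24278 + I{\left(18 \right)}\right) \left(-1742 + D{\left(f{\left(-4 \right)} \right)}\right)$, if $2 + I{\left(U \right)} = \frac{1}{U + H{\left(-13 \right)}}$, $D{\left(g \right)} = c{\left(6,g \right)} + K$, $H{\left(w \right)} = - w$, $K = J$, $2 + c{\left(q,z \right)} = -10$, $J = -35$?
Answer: $- \frac{1346324473}{31} \approx -4.343 \cdot 10^{7}$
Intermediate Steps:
$c{\left(q,z \right)} = -12$ ($c{\left(q,z \right)} = -2 - 10 = -12$)
$K = -35$
$D{\left(g \right)} = -47$ ($D{\left(g \right)} = -12 - 35 = -47$)
$I{\left(U \right)} = -2 + \frac{1}{13 + U}$ ($I{\left(U \right)} = -2 + \frac{1}{U - -13} = -2 + \frac{1}{U + 13} = -2 + \frac{1}{13 + U}$)
$\left(24278 + I{\left(18 \right)}\right) \left(-1742 + D{\left(f{\left(-4 \right)} \right)}\right) = \left(24278 + \frac{-25 - 36}{13 + 18}\right) \left(-1742 - 47\right) = \left(24278 + \frac{-25 - 36}{31}\right) \left(-1789\right) = \left(24278 + \frac{1}{31} \left(-61\right)\right) \left(-1789\right) = \left(24278 - \frac{61}{31}\right) \left(-1789\right) = \frac{752557}{31} \left(-1789\right) = - \frac{1346324473}{31}$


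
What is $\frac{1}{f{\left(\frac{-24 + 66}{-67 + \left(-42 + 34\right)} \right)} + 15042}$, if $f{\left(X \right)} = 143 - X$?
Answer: $\frac{25}{379639} \approx 6.5852 \cdot 10^{-5}$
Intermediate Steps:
$\frac{1}{f{\left(\frac{-24 + 66}{-67 + \left(-42 + 34\right)} \right)} + 15042} = \frac{1}{\left(143 - \frac{-24 + 66}{-67 + \left(-42 + 34\right)}\right) + 15042} = \frac{1}{\left(143 - \frac{42}{-67 - 8}\right) + 15042} = \frac{1}{\left(143 - \frac{42}{-75}\right) + 15042} = \frac{1}{\left(143 - 42 \left(- \frac{1}{75}\right)\right) + 15042} = \frac{1}{\left(143 - - \frac{14}{25}\right) + 15042} = \frac{1}{\left(143 + \frac{14}{25}\right) + 15042} = \frac{1}{\frac{3589}{25} + 15042} = \frac{1}{\frac{379639}{25}} = \frac{25}{379639}$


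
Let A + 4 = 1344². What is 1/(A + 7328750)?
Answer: 1/9135082 ≈ 1.0947e-7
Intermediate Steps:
A = 1806332 (A = -4 + 1344² = -4 + 1806336 = 1806332)
1/(A + 7328750) = 1/(1806332 + 7328750) = 1/9135082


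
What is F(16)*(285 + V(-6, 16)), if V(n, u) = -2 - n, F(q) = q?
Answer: 4624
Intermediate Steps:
F(16)*(285 + V(-6, 16)) = 16*(285 + (-2 - 1*(-6))) = 16*(285 + (-2 + 6)) = 16*(285 + 4) = 16*289 = 4624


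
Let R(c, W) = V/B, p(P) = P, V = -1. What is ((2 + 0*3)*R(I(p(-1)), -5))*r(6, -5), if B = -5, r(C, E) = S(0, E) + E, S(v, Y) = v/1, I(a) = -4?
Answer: -2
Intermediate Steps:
S(v, Y) = v (S(v, Y) = v*1 = v)
r(C, E) = E (r(C, E) = 0 + E = E)
R(c, W) = 1/5 (R(c, W) = -1/(-5) = -1*(-1/5) = 1/5)
((2 + 0*3)*R(I(p(-1)), -5))*r(6, -5) = ((2 + 0*3)*(1/5))*(-5) = ((2 + 0)*(1/5))*(-5) = (2*(1/5))*(-5) = (2/5)*(-5) = -2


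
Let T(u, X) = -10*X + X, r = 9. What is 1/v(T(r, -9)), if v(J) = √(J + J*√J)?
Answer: √10/90 ≈ 0.035136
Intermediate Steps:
T(u, X) = -9*X
v(J) = √(J + J^(3/2))
1/v(T(r, -9)) = 1/(√(-9*(-9) + (-9*(-9))^(3/2))) = 1/(√(81 + 81^(3/2))) = 1/(√(81 + 729)) = 1/(√810) = 1/(9*√10) = √10/90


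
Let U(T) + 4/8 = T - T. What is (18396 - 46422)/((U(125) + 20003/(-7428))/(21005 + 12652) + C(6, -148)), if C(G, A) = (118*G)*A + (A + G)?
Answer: 7006617597096/26231940293213 ≈ 0.26710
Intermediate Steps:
U(T) = -½ (U(T) = -½ + (T - T) = -½ + 0 = -½)
C(G, A) = A + G + 118*A*G (C(G, A) = 118*A*G + (A + G) = A + G + 118*A*G)
(18396 - 46422)/((U(125) + 20003/(-7428))/(21005 + 12652) + C(6, -148)) = (18396 - 46422)/((-½ + 20003/(-7428))/(21005 + 12652) + (-148 + 6 + 118*(-148)*6)) = -28026/((-½ + 20003*(-1/7428))/33657 + (-148 + 6 - 104784)) = -28026/((-½ - 20003/7428)*(1/33657) - 104926) = -28026/(-23717/7428*1/33657 - 104926) = -28026/(-23717/250004196 - 104926) = -28026/(-26231940293213/250004196) = -28026*(-250004196/26231940293213) = 7006617597096/26231940293213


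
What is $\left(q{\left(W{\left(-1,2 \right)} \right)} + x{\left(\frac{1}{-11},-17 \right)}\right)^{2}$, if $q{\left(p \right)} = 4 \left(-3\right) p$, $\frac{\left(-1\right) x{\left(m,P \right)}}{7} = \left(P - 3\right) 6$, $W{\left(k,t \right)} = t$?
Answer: $665856$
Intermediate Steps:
$x{\left(m,P \right)} = 126 - 42 P$ ($x{\left(m,P \right)} = - 7 \left(P - 3\right) 6 = - 7 \left(-3 + P\right) 6 = - 7 \left(-18 + 6 P\right) = 126 - 42 P$)
$q{\left(p \right)} = - 12 p$
$\left(q{\left(W{\left(-1,2 \right)} \right)} + x{\left(\frac{1}{-11},-17 \right)}\right)^{2} = \left(\left(-12\right) 2 + \left(126 - -714\right)\right)^{2} = \left(-24 + \left(126 + 714\right)\right)^{2} = \left(-24 + 840\right)^{2} = 816^{2} = 665856$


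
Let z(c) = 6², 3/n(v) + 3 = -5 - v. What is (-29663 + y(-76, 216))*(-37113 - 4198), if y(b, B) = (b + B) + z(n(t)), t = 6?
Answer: 1218137457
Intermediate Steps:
n(v) = 3/(-8 - v) (n(v) = 3/(-3 + (-5 - v)) = 3/(-8 - v))
z(c) = 36
y(b, B) = 36 + B + b (y(b, B) = (b + B) + 36 = (B + b) + 36 = 36 + B + b)
(-29663 + y(-76, 216))*(-37113 - 4198) = (-29663 + (36 + 216 - 76))*(-37113 - 4198) = (-29663 + 176)*(-41311) = -29487*(-41311) = 1218137457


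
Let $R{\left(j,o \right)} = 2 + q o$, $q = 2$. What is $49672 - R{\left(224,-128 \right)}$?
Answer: $49926$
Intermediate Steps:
$R{\left(j,o \right)} = 2 + 2 o$
$49672 - R{\left(224,-128 \right)} = 49672 - \left(2 + 2 \left(-128\right)\right) = 49672 - \left(2 - 256\right) = 49672 - -254 = 49672 + 254 = 49926$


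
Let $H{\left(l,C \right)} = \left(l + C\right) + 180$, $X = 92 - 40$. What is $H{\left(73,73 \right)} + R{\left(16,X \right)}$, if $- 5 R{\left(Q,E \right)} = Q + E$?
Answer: $\frac{1562}{5} \approx 312.4$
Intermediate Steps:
$X = 52$
$R{\left(Q,E \right)} = - \frac{E}{5} - \frac{Q}{5}$ ($R{\left(Q,E \right)} = - \frac{Q + E}{5} = - \frac{E + Q}{5} = - \frac{E}{5} - \frac{Q}{5}$)
$H{\left(l,C \right)} = 180 + C + l$ ($H{\left(l,C \right)} = \left(C + l\right) + 180 = 180 + C + l$)
$H{\left(73,73 \right)} + R{\left(16,X \right)} = \left(180 + 73 + 73\right) - \frac{68}{5} = 326 - \frac{68}{5} = \frac{1562}{5}$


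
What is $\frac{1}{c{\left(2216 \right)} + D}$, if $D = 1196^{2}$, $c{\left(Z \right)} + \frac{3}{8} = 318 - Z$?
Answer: $\frac{8}{11428141} \approx 7.0003 \cdot 10^{-7}$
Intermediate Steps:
$c{\left(Z \right)} = \frac{2541}{8} - Z$ ($c{\left(Z \right)} = - \frac{3}{8} - \left(-318 + Z\right) = \frac{2541}{8} - Z$)
$D = 1430416$
$\frac{1}{c{\left(2216 \right)} + D} = \frac{1}{\left(\frac{2541}{8} - 2216\right) + 1430416} = \frac{1}{- \frac{15187}{8} + 1430416} = \frac{1}{\frac{11428141}{8}} = \frac{8}{11428141}$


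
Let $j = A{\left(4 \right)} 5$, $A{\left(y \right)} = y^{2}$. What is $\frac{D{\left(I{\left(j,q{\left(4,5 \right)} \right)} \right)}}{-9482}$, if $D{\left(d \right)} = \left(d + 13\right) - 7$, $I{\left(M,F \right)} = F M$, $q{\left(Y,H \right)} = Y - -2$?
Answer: $- \frac{243}{4741} \approx -0.051255$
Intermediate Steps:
$q{\left(Y,H \right)} = 2 + Y$ ($q{\left(Y,H \right)} = Y + 2 = 2 + Y$)
$j = 80$ ($j = 4^{2} \cdot 5 = 16 \cdot 5 = 80$)
$D{\left(d \right)} = 6 + d$ ($D{\left(d \right)} = \left(13 + d\right) - 7 = 6 + d$)
$\frac{D{\left(I{\left(j,q{\left(4,5 \right)} \right)} \right)}}{-9482} = \frac{6 + \left(2 + 4\right) 80}{-9482} = \left(6 + 6 \cdot 80\right) \left(- \frac{1}{9482}\right) = \left(6 + 480\right) \left(- \frac{1}{9482}\right) = 486 \left(- \frac{1}{9482}\right) = - \frac{243}{4741}$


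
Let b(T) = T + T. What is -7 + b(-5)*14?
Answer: -147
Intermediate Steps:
b(T) = 2*T
-7 + b(-5)*14 = -7 + (2*(-5))*14 = -7 - 10*14 = -7 - 140 = -147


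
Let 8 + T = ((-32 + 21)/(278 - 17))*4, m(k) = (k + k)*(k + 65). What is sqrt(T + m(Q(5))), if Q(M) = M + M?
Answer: 2*sqrt(2822918)/87 ≈ 38.624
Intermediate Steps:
Q(M) = 2*M
m(k) = 2*k*(65 + k) (m(k) = (2*k)*(65 + k) = 2*k*(65 + k))
T = -2132/261 (T = -8 + ((-32 + 21)/(278 - 17))*4 = -8 - 11/261*4 = -8 - 44/261 = -2132/261 ≈ -8.1686)
sqrt(T + m(Q(5))) = sqrt(-2132/261 + 2*(2*5)*(65 + 2*5)) = sqrt(-2132/261 + 2*10*(65 + 10)) = sqrt(-2132/261 + 2*10*75) = sqrt(-2132/261 + 1500) = sqrt(389368/261) = 2*sqrt(2822918)/87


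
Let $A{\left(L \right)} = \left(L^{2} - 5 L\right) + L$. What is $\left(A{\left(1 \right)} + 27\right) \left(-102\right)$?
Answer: $-2448$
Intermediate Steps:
$A{\left(L \right)} = L^{2} - 4 L$
$\left(A{\left(1 \right)} + 27\right) \left(-102\right) = \left(1 \left(-4 + 1\right) + 27\right) \left(-102\right) = \left(1 \left(-3\right) + 27\right) \left(-102\right) = \left(-3 + 27\right) \left(-102\right) = 24 \left(-102\right) = -2448$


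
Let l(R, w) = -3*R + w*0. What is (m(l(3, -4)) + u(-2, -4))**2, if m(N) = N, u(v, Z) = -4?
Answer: 169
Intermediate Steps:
l(R, w) = -3*R (l(R, w) = -3*R + 0 = -3*R)
(m(l(3, -4)) + u(-2, -4))**2 = (-3*3 - 4)**2 = (-9 - 4)**2 = (-13)**2 = 169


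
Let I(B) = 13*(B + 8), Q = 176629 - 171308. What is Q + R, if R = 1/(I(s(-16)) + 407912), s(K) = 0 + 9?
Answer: 2171675694/408133 ≈ 5321.0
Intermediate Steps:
Q = 5321
s(K) = 9
I(B) = 104 + 13*B (I(B) = 13*(8 + B) = 104 + 13*B)
R = 1/408133 (R = 1/((104 + 13*9) + 407912) = 1/((104 + 117) + 407912) = 1/(221 + 407912) = 1/408133 ≈ 2.4502e-6)
Q + R = 5321 + 1/408133 = 2171675694/408133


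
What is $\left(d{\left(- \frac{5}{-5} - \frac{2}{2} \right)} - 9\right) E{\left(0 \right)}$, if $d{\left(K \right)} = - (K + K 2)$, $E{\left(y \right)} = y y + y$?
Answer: $0$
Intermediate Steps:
$E{\left(y \right)} = y + y^{2}$ ($E{\left(y \right)} = y^{2} + y = y + y^{2}$)
$d{\left(K \right)} = - 3 K$ ($d{\left(K \right)} = - (K + 2 K) = - 3 K$)
$\left(d{\left(- \frac{5}{-5} - \frac{2}{2} \right)} - 9\right) E{\left(0 \right)} = \left(- 3 \left(- \frac{5}{-5} - \frac{2}{2}\right) - 9\right) 0 \left(1 + 0\right) = \left(- 3 \left(\left(-5\right) \left(- \frac{1}{5}\right) - 1\right) - 9\right) 0 \cdot 1 = \left(- 3 \left(1 - 1\right) - 9\right) 0 = \left(\left(-3\right) 0 - 9\right) 0 = \left(0 - 9\right) 0 = \left(-9\right) 0 = 0$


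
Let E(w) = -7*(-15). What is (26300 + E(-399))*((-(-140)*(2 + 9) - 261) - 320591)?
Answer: -8431433360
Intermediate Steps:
E(w) = 105
(26300 + E(-399))*((-(-140)*(2 + 9) - 261) - 320591) = (26300 + 105)*((-(-140)*(2 + 9) - 261) - 320591) = 26405*((-(-140)*11 - 261) - 320591) = 26405*((-140*(-11) - 261) - 320591) = 26405*((1540 - 261) - 320591) = 26405*(1279 - 320591) = 26405*(-319312) = -8431433360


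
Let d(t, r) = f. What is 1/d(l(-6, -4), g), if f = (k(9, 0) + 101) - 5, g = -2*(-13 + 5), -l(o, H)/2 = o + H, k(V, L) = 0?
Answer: 1/96 ≈ 0.010417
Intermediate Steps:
l(o, H) = -2*H - 2*o (l(o, H) = -2*(o + H) = -2*(H + o) = -2*H - 2*o)
g = 16 (g = -2*(-8) = 16)
f = 96 (f = (0 + 101) - 5 = 101 - 5 = 96)
d(t, r) = 96
1/d(l(-6, -4), g) = 1/96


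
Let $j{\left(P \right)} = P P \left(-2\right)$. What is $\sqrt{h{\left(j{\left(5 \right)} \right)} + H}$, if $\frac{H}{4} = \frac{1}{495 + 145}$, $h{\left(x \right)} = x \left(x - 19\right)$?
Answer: $\frac{\sqrt{5520010}}{40} \approx 58.737$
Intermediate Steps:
$j{\left(P \right)} = - 2 P^{2}$ ($j{\left(P \right)} = P^{2} \left(-2\right) = - 2 P^{2}$)
$h{\left(x \right)} = x \left(-19 + x\right)$
$H = \frac{1}{160}$ ($H = \frac{4}{495 + 145} = \frac{4}{640} = 4 \cdot \frac{1}{640} = \frac{1}{160} \approx 0.00625$)
$\sqrt{h{\left(j{\left(5 \right)} \right)} + H} = \sqrt{- 2 \cdot 5^{2} \left(-19 - 2 \cdot 5^{2}\right) + \frac{1}{160}} = \sqrt{\left(-2\right) 25 \left(-19 - 50\right) + \frac{1}{160}} = \sqrt{- 50 \left(-19 - 50\right) + \frac{1}{160}} = \sqrt{\left(-50\right) \left(-69\right) + \frac{1}{160}} = \sqrt{3450 + \frac{1}{160}} = \sqrt{\frac{552001}{160}} = \frac{\sqrt{5520010}}{40}$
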